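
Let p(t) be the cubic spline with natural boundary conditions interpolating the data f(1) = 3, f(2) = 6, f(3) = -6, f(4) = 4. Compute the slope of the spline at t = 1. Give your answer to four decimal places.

With m_i denoting the second derivative at x_i, h_i = 1, 1, 1, and Δ_i = (y_(i+1) − y_i)/h_i = 3, -12, 10:
  1·m_0 + 4·m_1 + 1·m_2 = 6(Δ_1 - Δ_0) = -90
  1·m_1 + 4·m_2 + 1·m_3 = 6(Δ_2 - Δ_1) = 132
Natural end conditions: m_0 = m_3 = 0.
Hence m_0 = 0, m_1 = -164/5, m_2 = 206/5, m_3 = 0.
On [1, 2], p'(t) = b_0 + 2c_0·(t - 1) + 3d_0·(t - 1)² with b_0 = Δ_0 - h_0(2m_0 + m_1)/6 = 127/15, c_0 = m_0/2 = 0, d_0 = (m_1 - m_0)/(6h_0) = -82/15. So p'(1) = 127/15.

8.4667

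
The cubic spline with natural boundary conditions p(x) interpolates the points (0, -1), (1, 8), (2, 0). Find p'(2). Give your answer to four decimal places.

-12.2500

Let σ_i = p''(x_i). Step sizes h_i = 1, 1; slopes of the chords Δ_i = (y_(i+1) - y_i)/h_i = 9, -8.
  1·σ_0 + 4·σ_1 + 1·σ_2 = 6(Δ_1 - Δ_0) = -102
Natural end conditions: σ_0 = σ_2 = 0.
Hence σ_0 = 0, σ_1 = -51/2, σ_2 = 0.
On [1, 2], p'(x) = b_1 + 2c_1·(x - 1) + 3d_1·(x - 1)² with b_1 = Δ_1 - h_1(2σ_1 + σ_2)/6 = 1/2, c_1 = σ_1/2 = -51/4, d_1 = (σ_2 - σ_1)/(6h_1) = 17/4. So p'(2) = -49/4.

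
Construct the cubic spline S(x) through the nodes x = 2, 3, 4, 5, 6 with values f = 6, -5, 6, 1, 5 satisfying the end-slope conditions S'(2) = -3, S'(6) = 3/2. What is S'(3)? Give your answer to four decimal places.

-0.5625

Write M_i for S''(x_i). With h_i = 1, 1, 1, 1 and divided differences Δ_i = -11, 11, -5, 4, the continuity of S' gives the tridiagonal system
  1·M_0 + 4·M_1 + 1·M_2 = 6(Δ_1 - Δ_0) = 132
  1·M_1 + 4·M_2 + 1·M_3 = 6(Δ_2 - Δ_1) = -96
  1·M_2 + 4·M_3 + 1·M_4 = 6(Δ_3 - Δ_2) = 54
Clamped end conditions give two more equations: 2h_0·M_0 + h_0·M_1 = 6(Δ_0 - S'(2)) = -48 and h_3·M_3 + 2h_3·M_4 = 6(S'(6) - Δ_3) = -15.
Solving the tridiagonal system: M_0 = -423/8, M_1 = 231/4, M_2 = -369/8, M_3 = 123/4, M_4 = -183/8.
On [3, 4], S'(x) = b_1 + 2c_1·(x - 3) + 3d_1·(x - 3)² with b_1 = Δ_1 - h_1(2M_1 + M_2)/6 = -9/16, c_1 = M_1/2 = 231/8, d_1 = (M_2 - M_1)/(6h_1) = -277/16. So S'(3) = -9/16.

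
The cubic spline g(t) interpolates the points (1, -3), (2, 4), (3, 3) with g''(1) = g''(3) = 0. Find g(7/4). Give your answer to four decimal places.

2.9063

Let m_i = g''(x_i). Step sizes h_i = 1, 1; slopes of the chords Δ_i = (y_(i+1) - y_i)/h_i = 7, -1.
  1·m_0 + 4·m_1 + 1·m_2 = 6(Δ_1 - Δ_0) = -48
Natural end conditions: m_0 = m_2 = 0.
Solving the tridiagonal system: m_0 = 0, m_1 = -12, m_2 = 0.
On [1, 2], g(t) = -3 + 9·(t - 1) + 0·(t - 1)² - 2·(t - 1)³.
With (t - 1) = 3/4: g(7/4) = 93/32.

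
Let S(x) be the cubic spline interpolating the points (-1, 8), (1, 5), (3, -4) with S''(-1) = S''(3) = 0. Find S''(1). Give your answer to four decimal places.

With σ_i denoting the second derivative at x_i, h_i = 2, 2, and Δ_i = (y_(i+1) − y_i)/h_i = -3/2, -9/2:
  2·σ_0 + 8·σ_1 + 2·σ_2 = 6(Δ_1 - Δ_0) = -18
Natural end conditions: σ_0 = σ_2 = 0.
Solving the tridiagonal system: σ_0 = 0, σ_1 = -9/4, σ_2 = 0.

-2.2500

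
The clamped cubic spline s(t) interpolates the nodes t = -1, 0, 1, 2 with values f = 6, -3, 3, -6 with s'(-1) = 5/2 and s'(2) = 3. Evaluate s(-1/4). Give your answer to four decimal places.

-1.1578

Write M_i for s''(x_i). With h_i = 1, 1, 1 and divided differences Δ_i = -9, 6, -9, the continuity of s' gives the tridiagonal system
  1·M_0 + 4·M_1 + 1·M_2 = 6(Δ_1 - Δ_0) = 90
  1·M_1 + 4·M_2 + 1·M_3 = 6(Δ_2 - Δ_1) = -90
Clamped end conditions give two more equations: 2h_0·M_0 + h_0·M_1 = 6(Δ_0 - s'(-1)) = -69 and h_2·M_2 + 2h_2·M_3 = 6(s'(2) - Δ_2) = 72.
Solving: M_0 = -892/15, M_1 = 749/15, M_2 = -754/15, M_3 = 917/15.
On [-1, 0], s(t) = 6 + 5/2·(t + 1) - 446/15·(t + 1)² + 547/30·(t + 1)³.
With (t + 1) = 3/4: s(-1/4) = -741/640.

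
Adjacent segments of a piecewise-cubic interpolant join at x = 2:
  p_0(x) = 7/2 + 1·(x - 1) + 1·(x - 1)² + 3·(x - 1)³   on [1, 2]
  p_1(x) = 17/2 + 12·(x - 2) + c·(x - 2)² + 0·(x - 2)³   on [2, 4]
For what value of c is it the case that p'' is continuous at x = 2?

p_0''(x) = 2 + 18·(x - 1), so p_0''(2) = 20. On the right, p_1''(2) = 2c, so c = 10.

10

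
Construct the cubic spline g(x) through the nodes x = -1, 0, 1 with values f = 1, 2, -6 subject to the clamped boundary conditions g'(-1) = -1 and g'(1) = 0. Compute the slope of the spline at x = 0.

-5

Put m_i = g'' at the i-th knot. Here h = (1, 1) and Δ = (1, -8), so the interior equations h_(i-1)·m_(i-1) + 2(h_(i-1)+h_i)·m_i + h_i·m_(i+1) = 6(Δ_i − Δ_(i-1)) read
  1·m_0 + 4·m_1 + 1·m_2 = 6(Δ_1 - Δ_0) = -54
Clamped end conditions give two more equations: 2h_0·m_0 + h_0·m_1 = 6(Δ_0 - g'(-1)) = 12 and h_1·m_1 + 2h_1·m_2 = 6(g'(1) - Δ_1) = 48.
Solving: m_0 = 20, m_1 = -28, m_2 = 38.
On [0, 1], g'(x) = b_1 + 2c_1·x + 3d_1·x² with b_1 = Δ_1 - h_1(2m_1 + m_2)/6 = -5, c_1 = m_1/2 = -14, d_1 = (m_2 - m_1)/(6h_1) = 11. So g'(0) = -5.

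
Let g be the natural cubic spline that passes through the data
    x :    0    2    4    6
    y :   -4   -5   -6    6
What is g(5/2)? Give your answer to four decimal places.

With m_i denoting the second derivative at x_i, h_i = 2, 2, 2, and Δ_i = (y_(i+1) − y_i)/h_i = -1/2, -1/2, 6:
  2·m_0 + 8·m_1 + 2·m_2 = 6(Δ_1 - Δ_0) = 0
  2·m_1 + 8·m_2 + 2·m_3 = 6(Δ_2 - Δ_1) = 39
Natural end conditions: m_0 = m_3 = 0.
Hence m_0 = 0, m_1 = -13/10, m_2 = 26/5, m_3 = 0.
On [2, 4], g(x) = -5 - 41/30·(x - 2) - 13/20·(x - 2)² + 13/24·(x - 2)³.
With (x - 2) = 1/2: g(5/2) = -1849/320.

-5.7781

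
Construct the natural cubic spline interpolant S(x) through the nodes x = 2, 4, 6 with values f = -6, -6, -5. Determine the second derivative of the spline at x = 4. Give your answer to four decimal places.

0.3750

With m_i denoting the second derivative at x_i, h_i = 2, 2, and Δ_i = (y_(i+1) − y_i)/h_i = 0, 1/2:
  2·m_0 + 8·m_1 + 2·m_2 = 6(Δ_1 - Δ_0) = 3
Natural end conditions: m_0 = m_2 = 0.
Forward elimination and back-substitution give m_0 = 0, m_1 = 3/8, m_2 = 0.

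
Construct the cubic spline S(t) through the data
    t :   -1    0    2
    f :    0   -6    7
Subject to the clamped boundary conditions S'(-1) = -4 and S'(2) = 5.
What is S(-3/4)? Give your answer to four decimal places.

Put m_i = S'' at the i-th knot. Here h = (1, 2) and Δ = (-6, 13/2), so the interior equations h_(i-1)·m_(i-1) + 2(h_(i-1)+h_i)·m_i + h_i·m_(i+1) = 6(Δ_i − Δ_(i-1)) read
  1·m_0 + 6·m_1 + 2·m_2 = 6(Δ_1 - Δ_0) = 75
Clamped end conditions give two more equations: 2h_0·m_0 + h_0·m_1 = 6(Δ_0 - S'(-1)) = -12 and h_1·m_1 + 2h_1·m_2 = 6(S'(2) - Δ_1) = -9.
Solving: m_0 = -31/2, m_1 = 19, m_2 = -47/4.
On [-1, 0], S(t) = 0 - 4·(t + 1) - 31/4·(t + 1)² + 23/4·(t + 1)³.
With (t + 1) = 1/4: S(-3/4) = -357/256.

-1.3945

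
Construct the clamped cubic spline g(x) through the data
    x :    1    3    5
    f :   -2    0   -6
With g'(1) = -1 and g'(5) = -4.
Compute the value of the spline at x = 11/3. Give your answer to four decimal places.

-1.0370

With m_i denoting the second derivative at x_i, h_i = 2, 2, and Δ_i = (y_(i+1) − y_i)/h_i = 1, -3:
  2·m_0 + 8·m_1 + 2·m_2 = 6(Δ_1 - Δ_0) = -24
Clamped end conditions give two more equations: 2h_0·m_0 + h_0·m_1 = 6(Δ_0 - g'(1)) = 12 and h_1·m_1 + 2h_1·m_2 = 6(g'(5) - Δ_1) = -6.
Hence m_0 = 21/4, m_1 = -9/2, m_2 = 3/4.
On [3, 5], g(x) = 0 - 1/4·(x - 3) - 9/4·(x - 3)² + 7/16·(x - 3)³.
With (x - 3) = 2/3: g(11/3) = -28/27.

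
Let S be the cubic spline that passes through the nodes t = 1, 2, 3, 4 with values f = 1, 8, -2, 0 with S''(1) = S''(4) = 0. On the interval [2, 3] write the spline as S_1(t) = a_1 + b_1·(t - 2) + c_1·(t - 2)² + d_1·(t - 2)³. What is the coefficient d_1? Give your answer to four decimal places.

9.6667

With M_i denoting the second derivative at x_i, h_i = 1, 1, 1, and Δ_i = (y_(i+1) − y_i)/h_i = 7, -10, 2:
  1·M_0 + 4·M_1 + 1·M_2 = 6(Δ_1 - Δ_0) = -102
  1·M_1 + 4·M_2 + 1·M_3 = 6(Δ_2 - Δ_1) = 72
Natural end conditions: M_0 = M_3 = 0.
Hence M_0 = 0, M_1 = -32, M_2 = 26, M_3 = 0.
On [2, 3], with S_1(t) = a_1 + b_1·(t - 2) + c_1·(t - 2)² + d_1·(t - 2)³: c_1 = M_1/2 = -16, d_1 = (M_2 - M_1)/(6h_1) = 29/3, b_1 = Δ_1 - h_1(2M_1 + M_2)/6 = -11/3.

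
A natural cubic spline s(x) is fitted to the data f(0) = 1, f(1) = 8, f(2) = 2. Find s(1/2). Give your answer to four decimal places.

5.7188

Let m_i = s''(x_i). Step sizes h_i = 1, 1; slopes of the chords Δ_i = (y_(i+1) - y_i)/h_i = 7, -6.
  1·m_0 + 4·m_1 + 1·m_2 = 6(Δ_1 - Δ_0) = -78
Natural end conditions: m_0 = m_2 = 0.
Forward elimination and back-substitution give m_0 = 0, m_1 = -39/2, m_2 = 0.
On [0, 1], s(x) = 1 + 41/4·x + 0·x² - 13/4·x³.
With x = 1/2: s(1/2) = 183/32.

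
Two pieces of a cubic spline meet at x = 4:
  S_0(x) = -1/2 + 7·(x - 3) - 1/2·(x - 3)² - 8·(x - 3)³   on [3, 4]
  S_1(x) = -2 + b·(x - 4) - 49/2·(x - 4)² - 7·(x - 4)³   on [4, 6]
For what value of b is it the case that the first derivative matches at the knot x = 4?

S_0'(x) = 7 - 1·(x - 3) - 24·(x - 3)², so S_0'(4) = -18. On the right, S_1'(4) = b, so b = -18.

-18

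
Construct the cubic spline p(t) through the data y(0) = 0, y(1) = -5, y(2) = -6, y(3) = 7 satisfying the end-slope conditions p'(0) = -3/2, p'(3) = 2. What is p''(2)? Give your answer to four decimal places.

33.3333

Put M_i = p'' at the i-th knot. Here h = (1, 1, 1) and Δ = (-5, -1, 13), so the interior equations h_(i-1)·M_(i-1) + 2(h_(i-1)+h_i)·M_i + h_i·M_(i+1) = 6(Δ_i − Δ_(i-1)) read
  1·M_0 + 4·M_1 + 1·M_2 = 6(Δ_1 - Δ_0) = 24
  1·M_1 + 4·M_2 + 1·M_3 = 6(Δ_2 - Δ_1) = 84
Clamped end conditions give two more equations: 2h_0·M_0 + h_0·M_1 = 6(Δ_0 - p'(0)) = -21 and h_2·M_2 + 2h_2·M_3 = 6(p'(3) - Δ_2) = -66.
Forward elimination and back-substitution give M_0 = -32/3, M_1 = 1/3, M_2 = 100/3, M_3 = -149/3.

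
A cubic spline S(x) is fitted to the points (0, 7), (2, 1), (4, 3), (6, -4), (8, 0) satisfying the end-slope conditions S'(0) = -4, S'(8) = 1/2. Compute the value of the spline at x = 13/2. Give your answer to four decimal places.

Put M_i = S'' at the i-th knot. Here h = (2, 2, 2, 2) and Δ = (-3, 1, -7/2, 2), so the interior equations h_(i-1)·M_(i-1) + 2(h_(i-1)+h_i)·M_i + h_i·M_(i+1) = 6(Δ_i − Δ_(i-1)) read
  2·M_0 + 8·M_1 + 2·M_2 = 6(Δ_1 - Δ_0) = 24
  2·M_1 + 8·M_2 + 2·M_3 = 6(Δ_2 - Δ_1) = -27
  2·M_2 + 8·M_3 + 2·M_4 = 6(Δ_3 - Δ_2) = 33
Clamped end conditions give two more equations: 2h_0·M_0 + h_0·M_1 = 6(Δ_0 - S'(0)) = 6 and h_3·M_3 + 2h_3·M_4 = 6(S'(8) - Δ_3) = -9.
Solving: M_0 = -51/56, M_1 = 135/28, M_2 = -51/8, M_3 = 201/28, M_4 = -327/56.
On [6, 8], S(x) = -4 - 47/56·(x - 6) + 201/56·(x - 6)² - 243/224·(x - 6)³.
With (x - 6) = 1/2: S(13/2) = -6555/1792.

-3.6579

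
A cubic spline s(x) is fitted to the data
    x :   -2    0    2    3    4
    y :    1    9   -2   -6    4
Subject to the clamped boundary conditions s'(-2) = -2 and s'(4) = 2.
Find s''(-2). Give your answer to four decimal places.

Put M_i = s'' at the i-th knot. Here h = (2, 2, 1, 1) and Δ = (4, -11/2, -4, 10), so the interior equations h_(i-1)·M_(i-1) + 2(h_(i-1)+h_i)·M_i + h_i·M_(i+1) = 6(Δ_i − Δ_(i-1)) read
  2·M_0 + 8·M_1 + 2·M_2 = 6(Δ_1 - Δ_0) = -57
  2·M_1 + 6·M_2 + 1·M_3 = 6(Δ_2 - Δ_1) = 9
  1·M_2 + 4·M_3 + 1·M_4 = 6(Δ_3 - Δ_2) = 84
Clamped end conditions give two more equations: 2h_0·M_0 + h_0·M_1 = 6(Δ_0 - s'(-2)) = 36 and h_3·M_3 + 2h_3·M_4 = 6(s'(4) - Δ_3) = -48.
Solving: M_0 = 1205/84, M_1 = -449/42, M_2 = -1/12, M_3 = 1297/42, M_4 = -3313/84.

14.3452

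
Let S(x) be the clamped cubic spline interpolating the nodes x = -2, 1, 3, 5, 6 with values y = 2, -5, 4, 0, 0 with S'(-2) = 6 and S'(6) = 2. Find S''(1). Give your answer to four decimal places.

Write m_i for S''(x_i). With h_i = 3, 2, 2, 1 and divided differences Δ_i = -7/3, 9/2, -2, 0, the continuity of S' gives the tridiagonal system
  3·m_0 + 10·m_1 + 2·m_2 = 6(Δ_1 - Δ_0) = 41
  2·m_1 + 8·m_2 + 2·m_3 = 6(Δ_2 - Δ_1) = -39
  2·m_2 + 6·m_3 + 1·m_4 = 6(Δ_3 - Δ_2) = 12
Clamped end conditions give two more equations: 2h_0·m_0 + h_0·m_1 = 6(Δ_0 - S'(-2)) = -50 and h_3·m_3 + 2h_3·m_4 = 6(S'(6) - Δ_3) = 12.
Hence m_0 = -8393/636, m_1 = 1031/106, m_2 = -3535/424, m_3 = 437/106, m_4 = 835/212.

9.7264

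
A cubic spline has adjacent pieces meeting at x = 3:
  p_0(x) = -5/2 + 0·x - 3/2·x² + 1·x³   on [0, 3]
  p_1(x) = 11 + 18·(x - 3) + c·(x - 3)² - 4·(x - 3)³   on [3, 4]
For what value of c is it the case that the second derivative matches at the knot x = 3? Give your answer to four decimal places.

p_0''(x) = -3 + 6·x, so p_0''(3) = 15. On the right, p_1''(3) = 2c, so c = 15/2.

7.5000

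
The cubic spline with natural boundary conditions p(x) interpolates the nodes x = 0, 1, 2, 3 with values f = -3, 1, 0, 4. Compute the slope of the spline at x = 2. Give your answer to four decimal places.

With m_i denoting the second derivative at x_i, h_i = 1, 1, 1, and Δ_i = (y_(i+1) − y_i)/h_i = 4, -1, 4:
  1·m_0 + 4·m_1 + 1·m_2 = 6(Δ_1 - Δ_0) = -30
  1·m_1 + 4·m_2 + 1·m_3 = 6(Δ_2 - Δ_1) = 30
Natural end conditions: m_0 = m_3 = 0.
Hence m_0 = 0, m_1 = -10, m_2 = 10, m_3 = 0.
On [2, 3], p'(x) = b_2 + 2c_2·(x - 2) + 3d_2·(x - 2)² with b_2 = Δ_2 - h_2(2m_2 + m_3)/6 = 2/3, c_2 = m_2/2 = 5, d_2 = (m_3 - m_2)/(6h_2) = -5/3. So p'(2) = 2/3.

0.6667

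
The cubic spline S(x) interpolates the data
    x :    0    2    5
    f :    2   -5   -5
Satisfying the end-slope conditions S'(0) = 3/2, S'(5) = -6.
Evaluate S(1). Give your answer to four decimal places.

Write σ_i for S''(x_i). With h_i = 2, 3 and divided differences Δ_i = -7/2, 0, the continuity of S' gives the tridiagonal system
  2·σ_0 + 10·σ_1 + 3·σ_2 = 6(Δ_1 - Δ_0) = 21
Clamped end conditions give two more equations: 2h_0·σ_0 + h_0·σ_1 = 6(Δ_0 - S'(0)) = -30 and h_1·σ_1 + 2h_1·σ_2 = 6(S'(5) - Δ_1) = -36.
Forward elimination and back-substitution give σ_0 = -111/10, σ_1 = 36/5, σ_2 = -48/5.
On [0, 2], S(x) = 2 + 3/2·x - 111/20·x² + 61/40·x³.
With x = 1: S(1) = -21/40.

-0.5250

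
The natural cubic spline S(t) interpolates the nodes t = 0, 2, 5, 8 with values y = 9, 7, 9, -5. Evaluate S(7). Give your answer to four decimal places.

1.0681

With M_i denoting the second derivative at x_i, h_i = 2, 3, 3, and Δ_i = (y_(i+1) − y_i)/h_i = -1, 2/3, -14/3:
  2·M_0 + 10·M_1 + 3·M_2 = 6(Δ_1 - Δ_0) = 10
  3·M_1 + 12·M_2 + 3·M_3 = 6(Δ_2 - Δ_1) = -32
Natural end conditions: M_0 = M_3 = 0.
Solving the tridiagonal system: M_0 = 0, M_1 = 72/37, M_2 = -350/111, M_3 = 0.
On [5, 8], S(t) = 9 - 56/37·(t - 5) - 175/111·(t - 5)² + 175/999·(t - 5)³.
With (t - 5) = 2: S(7) = 1067/999.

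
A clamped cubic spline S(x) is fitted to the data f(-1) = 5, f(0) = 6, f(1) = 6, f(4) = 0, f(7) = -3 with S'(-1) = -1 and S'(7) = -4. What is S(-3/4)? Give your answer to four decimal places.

4.9558

Put σ_i = S'' at the i-th knot. Here h = (1, 1, 3, 3) and Δ = (1, 0, -2, -1), so the interior equations h_(i-1)·σ_(i-1) + 2(h_(i-1)+h_i)·σ_i + h_i·σ_(i+1) = 6(Δ_i − Δ_(i-1)) read
  1·σ_0 + 4·σ_1 + 1·σ_2 = 6(Δ_1 - Δ_0) = -6
  1·σ_1 + 8·σ_2 + 3·σ_3 = 6(Δ_2 - Δ_1) = -12
  3·σ_2 + 12·σ_3 + 3·σ_4 = 6(Δ_3 - Δ_2) = 6
Clamped end conditions give two more equations: 2h_0·σ_0 + h_0·σ_1 = 6(Δ_0 - S'(-1)) = 12 and h_3·σ_3 + 2h_3·σ_4 = 6(S'(7) - Δ_3) = -18.
Solving: σ_0 = 417/56, σ_1 = -81/28, σ_2 = -15/8, σ_3 = 55/28, σ_4 = -223/56.
On [-1, 0], S(x) = 5 - 1·(x + 1) + 417/112·(x + 1)² - 193/112·(x + 1)³.
With (x + 1) = 1/4: S(-3/4) = 35523/7168.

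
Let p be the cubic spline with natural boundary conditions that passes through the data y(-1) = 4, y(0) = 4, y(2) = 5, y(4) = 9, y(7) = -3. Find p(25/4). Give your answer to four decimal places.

With M_i denoting the second derivative at x_i, h_i = 1, 2, 2, 3, and Δ_i = (y_(i+1) − y_i)/h_i = 0, 1/2, 2, -4:
  1·M_0 + 6·M_1 + 2·M_2 = 6(Δ_1 - Δ_0) = 3
  2·M_1 + 8·M_2 + 2·M_3 = 6(Δ_2 - Δ_1) = 9
  2·M_2 + 10·M_3 + 3·M_4 = 6(Δ_3 - Δ_2) = -36
Natural end conditions: M_0 = M_4 = 0.
Hence M_0 = 0, M_1 = -3/13, M_2 = 57/26, M_3 = -105/26, M_4 = 0.
On [4, 7], p(x) = 9 + 1/26·(x - 4) - 105/52·(x - 4)² + 35/156·(x - 4)³.
With (x - 4) = 9/4: p(25/4) = 4725/3328.

1.4198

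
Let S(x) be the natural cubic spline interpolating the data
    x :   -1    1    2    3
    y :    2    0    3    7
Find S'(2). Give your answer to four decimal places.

With M_i denoting the second derivative at x_i, h_i = 2, 1, 1, and Δ_i = (y_(i+1) − y_i)/h_i = -1, 3, 4:
  2·M_0 + 6·M_1 + 1·M_2 = 6(Δ_1 - Δ_0) = 24
  1·M_1 + 4·M_2 + 1·M_3 = 6(Δ_2 - Δ_1) = 6
Natural end conditions: M_0 = M_3 = 0.
Forward elimination and back-substitution give M_0 = 0, M_1 = 90/23, M_2 = 12/23, M_3 = 0.
On [2, 3], S'(x) = b_2 + 2c_2·(x - 2) + 3d_2·(x - 2)² with b_2 = Δ_2 - h_2(2M_2 + M_3)/6 = 88/23, c_2 = M_2/2 = 6/23, d_2 = (M_3 - M_2)/(6h_2) = -2/23. So S'(2) = 88/23.

3.8261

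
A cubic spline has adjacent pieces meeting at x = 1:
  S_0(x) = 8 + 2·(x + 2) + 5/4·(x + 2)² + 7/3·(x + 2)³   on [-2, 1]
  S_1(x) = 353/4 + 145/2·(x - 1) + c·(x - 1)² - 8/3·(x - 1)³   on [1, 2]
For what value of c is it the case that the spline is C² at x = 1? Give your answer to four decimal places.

S_0''(x) = 5/2 + 14·(x + 2), so S_0''(1) = 89/2. On the right, S_1''(1) = 2c, so c = 89/4.

22.2500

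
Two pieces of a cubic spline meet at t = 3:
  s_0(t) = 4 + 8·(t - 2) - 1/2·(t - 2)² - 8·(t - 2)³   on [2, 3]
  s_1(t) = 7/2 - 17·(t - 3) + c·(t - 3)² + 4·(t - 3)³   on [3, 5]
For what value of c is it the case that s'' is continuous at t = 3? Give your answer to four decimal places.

-24.5000

s_0''(t) = -1 - 48·(t - 2), so s_0''(3) = -49. On the right, s_1''(3) = 2c, so c = -49/2.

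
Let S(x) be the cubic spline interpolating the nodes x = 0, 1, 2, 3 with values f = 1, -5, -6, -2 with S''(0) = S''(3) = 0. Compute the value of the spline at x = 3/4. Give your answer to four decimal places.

Write m_i for S''(x_i). With h_i = 1, 1, 1 and divided differences Δ_i = -6, -1, 4, the continuity of S' gives the tridiagonal system
  1·m_0 + 4·m_1 + 1·m_2 = 6(Δ_1 - Δ_0) = 30
  1·m_1 + 4·m_2 + 1·m_3 = 6(Δ_2 - Δ_1) = 30
Natural end conditions: m_0 = m_3 = 0.
Hence m_0 = 0, m_1 = 6, m_2 = 6, m_3 = 0.
On [0, 1], S(x) = 1 - 7·x + 0·x² + 1·x³.
With x = 3/4: S(3/4) = -245/64.

-3.8281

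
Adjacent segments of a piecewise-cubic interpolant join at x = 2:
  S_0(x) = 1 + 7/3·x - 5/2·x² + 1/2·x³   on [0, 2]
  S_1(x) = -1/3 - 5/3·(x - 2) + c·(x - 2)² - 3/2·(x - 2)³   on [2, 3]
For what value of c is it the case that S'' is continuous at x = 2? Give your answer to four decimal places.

0.5000

S_0''(x) = -5 + 3·x, so S_0''(2) = 1. On the right, S_1''(2) = 2c, so c = 1/2.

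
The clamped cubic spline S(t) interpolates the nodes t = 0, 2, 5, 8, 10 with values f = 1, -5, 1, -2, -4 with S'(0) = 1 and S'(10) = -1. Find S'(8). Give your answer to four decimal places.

-1.5333

Write σ_i for S''(x_i). With h_i = 2, 3, 3, 2 and divided differences Δ_i = -3, 2, -1, -1, the continuity of S' gives the tridiagonal system
  2·σ_0 + 10·σ_1 + 3·σ_2 = 6(Δ_1 - Δ_0) = 30
  3·σ_1 + 12·σ_2 + 3·σ_3 = 6(Δ_2 - Δ_1) = -18
  3·σ_2 + 10·σ_3 + 2·σ_4 = 6(Δ_3 - Δ_2) = 0
Clamped end conditions give two more equations: 2h_0·σ_0 + h_0·σ_1 = 6(Δ_0 - S'(0)) = -24 and h_3·σ_3 + 2h_3·σ_4 = 6(S'(10) - Δ_3) = 0.
Hence σ_0 = -133/15, σ_1 = 86/15, σ_2 = -16/5, σ_3 = 16/15, σ_4 = -8/15.
On [8, 10], S'(t) = b_3 + 2c_3·(t - 8) + 3d_3·(t - 8)² with b_3 = Δ_3 - h_3(2σ_3 + σ_4)/6 = -23/15, c_3 = σ_3/2 = 8/15, d_3 = (σ_4 - σ_3)/(6h_3) = -2/15. So S'(8) = -23/15.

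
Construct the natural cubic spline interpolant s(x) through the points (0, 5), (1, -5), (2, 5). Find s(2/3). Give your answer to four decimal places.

With M_i denoting the second derivative at x_i, h_i = 1, 1, and Δ_i = (y_(i+1) − y_i)/h_i = -10, 10:
  1·M_0 + 4·M_1 + 1·M_2 = 6(Δ_1 - Δ_0) = 120
Natural end conditions: M_0 = M_2 = 0.
Solving the tridiagonal system: M_0 = 0, M_1 = 30, M_2 = 0.
On [0, 1], s(x) = 5 - 15·x + 0·x² + 5·x³.
With x = 2/3: s(2/3) = -95/27.

-3.5185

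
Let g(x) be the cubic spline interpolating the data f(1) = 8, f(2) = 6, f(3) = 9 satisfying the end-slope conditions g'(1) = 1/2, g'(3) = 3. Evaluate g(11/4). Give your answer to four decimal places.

8.1035

Let M_i = g''(x_i). Step sizes h_i = 1, 1; slopes of the chords Δ_i = (y_(i+1) - y_i)/h_i = -2, 3.
  1·M_0 + 4·M_1 + 1·M_2 = 6(Δ_1 - Δ_0) = 30
Clamped end conditions give two more equations: 2h_0·M_0 + h_0·M_1 = 6(Δ_0 - g'(1)) = -15 and h_1·M_1 + 2h_1·M_2 = 6(g'(3) - Δ_1) = 0.
Hence M_0 = -55/4, M_1 = 25/2, M_2 = -25/4.
On [2, 3], g(x) = 6 - 1/8·(x - 2) + 25/4·(x - 2)² - 25/8·(x - 2)³.
With (x - 2) = 3/4: g(11/4) = 4149/512.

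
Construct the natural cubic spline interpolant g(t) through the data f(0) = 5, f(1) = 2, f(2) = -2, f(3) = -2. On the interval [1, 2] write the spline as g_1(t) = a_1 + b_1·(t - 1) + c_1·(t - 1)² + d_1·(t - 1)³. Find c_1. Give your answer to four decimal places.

-1.6000

Write σ_i for g''(x_i). With h_i = 1, 1, 1 and divided differences Δ_i = -3, -4, 0, the continuity of g' gives the tridiagonal system
  1·σ_0 + 4·σ_1 + 1·σ_2 = 6(Δ_1 - Δ_0) = -6
  1·σ_1 + 4·σ_2 + 1·σ_3 = 6(Δ_2 - Δ_1) = 24
Natural end conditions: σ_0 = σ_3 = 0.
Solving: σ_0 = 0, σ_1 = -16/5, σ_2 = 34/5, σ_3 = 0.
On [1, 2], with g_1(t) = a_1 + b_1·(t - 1) + c_1·(t - 1)² + d_1·(t - 1)³: c_1 = σ_1/2 = -8/5, d_1 = (σ_2 - σ_1)/(6h_1) = 5/3, b_1 = Δ_1 - h_1(2σ_1 + σ_2)/6 = -61/15.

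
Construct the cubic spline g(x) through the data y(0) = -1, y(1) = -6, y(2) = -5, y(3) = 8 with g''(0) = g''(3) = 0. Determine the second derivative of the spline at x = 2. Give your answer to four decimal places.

16.8000

Let M_i = g''(x_i). Step sizes h_i = 1, 1, 1; slopes of the chords Δ_i = (y_(i+1) - y_i)/h_i = -5, 1, 13.
  1·M_0 + 4·M_1 + 1·M_2 = 6(Δ_1 - Δ_0) = 36
  1·M_1 + 4·M_2 + 1·M_3 = 6(Δ_2 - Δ_1) = 72
Natural end conditions: M_0 = M_3 = 0.
Hence M_0 = 0, M_1 = 24/5, M_2 = 84/5, M_3 = 0.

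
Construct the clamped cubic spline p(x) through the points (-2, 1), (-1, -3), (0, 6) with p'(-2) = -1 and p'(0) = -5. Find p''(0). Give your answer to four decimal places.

Put m_i = p'' at the i-th knot. Here h = (1, 1) and Δ = (-4, 9), so the interior equations h_(i-1)·m_(i-1) + 2(h_(i-1)+h_i)·m_i + h_i·m_(i+1) = 6(Δ_i − Δ_(i-1)) read
  1·m_0 + 4·m_1 + 1·m_2 = 6(Δ_1 - Δ_0) = 78
Clamped end conditions give two more equations: 2h_0·m_0 + h_0·m_1 = 6(Δ_0 - p'(-2)) = -18 and h_1·m_1 + 2h_1·m_2 = 6(p'(0) - Δ_1) = -84.
Solving the tridiagonal system: m_0 = -61/2, m_1 = 43, m_2 = -127/2.

-63.5000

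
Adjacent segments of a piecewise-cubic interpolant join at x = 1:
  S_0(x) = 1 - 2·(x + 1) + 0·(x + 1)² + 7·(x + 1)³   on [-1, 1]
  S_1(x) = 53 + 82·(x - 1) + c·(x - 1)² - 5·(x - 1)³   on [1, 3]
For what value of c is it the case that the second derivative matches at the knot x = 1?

S_0''(x) = 0 + 42·(x + 1), so S_0''(1) = 84. On the right, S_1''(1) = 2c, so c = 42.

42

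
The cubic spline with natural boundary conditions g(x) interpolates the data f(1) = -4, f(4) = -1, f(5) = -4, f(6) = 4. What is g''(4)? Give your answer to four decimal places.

With σ_i denoting the second derivative at x_i, h_i = 3, 1, 1, and Δ_i = (y_(i+1) − y_i)/h_i = 1, -3, 8:
  3·σ_0 + 8·σ_1 + 1·σ_2 = 6(Δ_1 - Δ_0) = -24
  1·σ_1 + 4·σ_2 + 1·σ_3 = 6(Δ_2 - Δ_1) = 66
Natural end conditions: σ_0 = σ_3 = 0.
Solving: σ_0 = 0, σ_1 = -162/31, σ_2 = 552/31, σ_3 = 0.

-5.2258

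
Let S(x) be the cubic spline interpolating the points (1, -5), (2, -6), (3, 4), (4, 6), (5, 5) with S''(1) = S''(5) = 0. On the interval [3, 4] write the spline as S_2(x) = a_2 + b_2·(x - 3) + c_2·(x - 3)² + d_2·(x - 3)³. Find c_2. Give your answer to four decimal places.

Let σ_i = S''(x_i). Step sizes h_i = 1, 1, 1, 1; slopes of the chords Δ_i = (y_(i+1) - y_i)/h_i = -1, 10, 2, -1.
  1·σ_0 + 4·σ_1 + 1·σ_2 = 6(Δ_1 - Δ_0) = 66
  1·σ_1 + 4·σ_2 + 1·σ_3 = 6(Δ_2 - Δ_1) = -48
  1·σ_2 + 4·σ_3 + 1·σ_4 = 6(Δ_3 - Δ_2) = -18
Natural end conditions: σ_0 = σ_4 = 0.
Forward elimination and back-substitution give σ_0 = 0, σ_1 = 291/14, σ_2 = -120/7, σ_3 = -3/14, σ_4 = 0.
On [3, 4], with S_2(x) = a_2 + b_2·(x - 3) + c_2·(x - 3)² + d_2·(x - 3)³: c_2 = σ_2/2 = -60/7, d_2 = (σ_3 - σ_2)/(6h_2) = 79/28, b_2 = Δ_2 - h_2(2σ_2 + σ_3)/6 = 31/4.

-8.5714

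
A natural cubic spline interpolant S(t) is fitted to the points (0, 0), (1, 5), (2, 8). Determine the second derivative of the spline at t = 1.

-3

Put M_i = S'' at the i-th knot. Here h = (1, 1) and Δ = (5, 3), so the interior equations h_(i-1)·M_(i-1) + 2(h_(i-1)+h_i)·M_i + h_i·M_(i+1) = 6(Δ_i − Δ_(i-1)) read
  1·M_0 + 4·M_1 + 1·M_2 = 6(Δ_1 - Δ_0) = -12
Natural end conditions: M_0 = M_2 = 0.
Forward elimination and back-substitution give M_0 = 0, M_1 = -3, M_2 = 0.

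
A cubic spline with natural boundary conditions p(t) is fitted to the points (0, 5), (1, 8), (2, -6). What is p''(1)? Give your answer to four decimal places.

-25.5000

Let M_i = p''(x_i). Step sizes h_i = 1, 1; slopes of the chords Δ_i = (y_(i+1) - y_i)/h_i = 3, -14.
  1·M_0 + 4·M_1 + 1·M_2 = 6(Δ_1 - Δ_0) = -102
Natural end conditions: M_0 = M_2 = 0.
Hence M_0 = 0, M_1 = -51/2, M_2 = 0.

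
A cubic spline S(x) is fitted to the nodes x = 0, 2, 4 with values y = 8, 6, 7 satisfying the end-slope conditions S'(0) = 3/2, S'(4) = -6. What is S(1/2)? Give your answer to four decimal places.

8.0391

Write σ_i for S''(x_i). With h_i = 2, 2 and divided differences Δ_i = -1, 1/2, the continuity of S' gives the tridiagonal system
  2·σ_0 + 8·σ_1 + 2·σ_2 = 6(Δ_1 - Δ_0) = 9
Clamped end conditions give two more equations: 2h_0·σ_0 + h_0·σ_1 = 6(Δ_0 - S'(0)) = -15 and h_1·σ_1 + 2h_1·σ_2 = 6(S'(4) - Δ_1) = -39.
Hence σ_0 = -27/4, σ_1 = 6, σ_2 = -51/4.
On [0, 2], S(x) = 8 + 3/2·x - 27/8·x² + 17/16·x³.
With x = 1/2: S(1/2) = 1029/128.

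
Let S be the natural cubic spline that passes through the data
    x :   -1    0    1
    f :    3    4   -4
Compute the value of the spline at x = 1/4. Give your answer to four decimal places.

Write m_i for S''(x_i). With h_i = 1, 1 and divided differences Δ_i = 1, -8, the continuity of S' gives the tridiagonal system
  1·m_0 + 4·m_1 + 1·m_2 = 6(Δ_1 - Δ_0) = -54
Natural end conditions: m_0 = m_2 = 0.
Hence m_0 = 0, m_1 = -27/2, m_2 = 0.
On [0, 1], S(x) = 4 - 7/2·x - 27/4·x² + 9/4·x³.
With x = 1/4: S(1/4) = 701/256.

2.7383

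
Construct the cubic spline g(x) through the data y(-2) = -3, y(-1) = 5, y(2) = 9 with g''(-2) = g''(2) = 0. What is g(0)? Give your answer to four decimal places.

Put m_i = g'' at the i-th knot. Here h = (1, 3) and Δ = (8, 4/3), so the interior equations h_(i-1)·m_(i-1) + 2(h_(i-1)+h_i)·m_i + h_i·m_(i+1) = 6(Δ_i − Δ_(i-1)) read
  1·m_0 + 8·m_1 + 3·m_2 = 6(Δ_1 - Δ_0) = -40
Natural end conditions: m_0 = m_2 = 0.
Forward elimination and back-substitution give m_0 = 0, m_1 = -5, m_2 = 0.
On [-1, 2], g(x) = 5 + 19/3·(x + 1) - 5/2·(x + 1)² + 5/18·(x + 1)³.
With (x + 1) = 1: g(0) = 82/9.

9.1111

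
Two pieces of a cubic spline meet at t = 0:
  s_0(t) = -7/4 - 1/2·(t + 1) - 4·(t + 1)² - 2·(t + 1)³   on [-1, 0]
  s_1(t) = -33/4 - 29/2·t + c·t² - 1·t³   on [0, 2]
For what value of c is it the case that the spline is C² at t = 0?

s_0''(t) = -8 - 12·(t + 1), so s_0''(0) = -20. On the right, s_1''(0) = 2c, so c = -10.

-10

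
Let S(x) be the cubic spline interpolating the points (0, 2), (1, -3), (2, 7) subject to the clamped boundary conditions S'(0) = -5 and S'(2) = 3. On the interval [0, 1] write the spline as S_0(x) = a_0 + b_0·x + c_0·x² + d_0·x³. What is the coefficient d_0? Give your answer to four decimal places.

9.2500

Put M_i = S'' at the i-th knot. Here h = (1, 1) and Δ = (-5, 10), so the interior equations h_(i-1)·M_(i-1) + 2(h_(i-1)+h_i)·M_i + h_i·M_(i+1) = 6(Δ_i − Δ_(i-1)) read
  1·M_0 + 4·M_1 + 1·M_2 = 6(Δ_1 - Δ_0) = 90
Clamped end conditions give two more equations: 2h_0·M_0 + h_0·M_1 = 6(Δ_0 - S'(0)) = 0 and h_1·M_1 + 2h_1·M_2 = 6(S'(2) - Δ_1) = -42.
Solving the tridiagonal system: M_0 = -37/2, M_1 = 37, M_2 = -79/2.
On [0, 1], with S_0(x) = a_0 + b_0·x + c_0·x² + d_0·x³: c_0 = M_0/2 = -37/4, d_0 = (M_1 - M_0)/(6h_0) = 37/4, b_0 = Δ_0 - h_0(2M_0 + M_1)/6 = -5.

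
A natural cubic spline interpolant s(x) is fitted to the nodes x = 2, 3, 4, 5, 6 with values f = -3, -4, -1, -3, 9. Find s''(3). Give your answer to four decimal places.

10.0714

Put σ_i = s'' at the i-th knot. Here h = (1, 1, 1, 1) and Δ = (-1, 3, -2, 12), so the interior equations h_(i-1)·σ_(i-1) + 2(h_(i-1)+h_i)·σ_i + h_i·σ_(i+1) = 6(Δ_i − Δ_(i-1)) read
  1·σ_0 + 4·σ_1 + 1·σ_2 = 6(Δ_1 - Δ_0) = 24
  1·σ_1 + 4·σ_2 + 1·σ_3 = 6(Δ_2 - Δ_1) = -30
  1·σ_2 + 4·σ_3 + 1·σ_4 = 6(Δ_3 - Δ_2) = 84
Natural end conditions: σ_0 = σ_4 = 0.
Forward elimination and back-substitution give σ_0 = 0, σ_1 = 141/14, σ_2 = -114/7, σ_3 = 351/14, σ_4 = 0.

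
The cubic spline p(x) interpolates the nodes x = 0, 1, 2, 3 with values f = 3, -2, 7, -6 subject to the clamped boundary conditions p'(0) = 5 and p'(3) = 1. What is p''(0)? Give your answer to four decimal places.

Write m_i for p''(x_i). With h_i = 1, 1, 1 and divided differences Δ_i = -5, 9, -13, the continuity of p' gives the tridiagonal system
  1·m_0 + 4·m_1 + 1·m_2 = 6(Δ_1 - Δ_0) = 84
  1·m_1 + 4·m_2 + 1·m_3 = 6(Δ_2 - Δ_1) = -132
Clamped end conditions give two more equations: 2h_0·m_0 + h_0·m_1 = 6(Δ_0 - p'(0)) = -60 and h_2·m_2 + 2h_2·m_3 = 6(p'(3) - Δ_2) = 84.
Solving the tridiagonal system: m_0 = -832/15, m_1 = 764/15, m_2 = -964/15, m_3 = 1112/15.

-55.4667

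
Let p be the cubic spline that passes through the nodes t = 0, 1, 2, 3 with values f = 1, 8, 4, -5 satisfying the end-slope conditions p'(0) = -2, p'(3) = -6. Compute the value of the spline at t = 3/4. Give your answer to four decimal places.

With M_i denoting the second derivative at x_i, h_i = 1, 1, 1, and Δ_i = (y_(i+1) − y_i)/h_i = 7, -4, -9:
  1·M_0 + 4·M_1 + 1·M_2 = 6(Δ_1 - Δ_0) = -66
  1·M_1 + 4·M_2 + 1·M_3 = 6(Δ_2 - Δ_1) = -30
Clamped end conditions give two more equations: 2h_0·M_0 + h_0·M_1 = 6(Δ_0 - p'(0)) = 54 and h_2·M_2 + 2h_2·M_3 = 6(p'(3) - Δ_2) = 18.
Forward elimination and back-substitution give M_0 = 596/15, M_1 = -382/15, M_2 = -58/15, M_3 = 164/15.
On [0, 1], p(t) = 1 - 2·t + 298/15·t² - 163/15·t³.
With t = 3/4: p(3/4) = 1949/320.

6.0906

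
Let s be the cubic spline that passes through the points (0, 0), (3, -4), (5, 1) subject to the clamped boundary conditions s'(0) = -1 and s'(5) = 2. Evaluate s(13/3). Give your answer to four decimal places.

Put M_i = s'' at the i-th knot. Here h = (3, 2) and Δ = (-4/3, 5/2), so the interior equations h_(i-1)·M_(i-1) + 2(h_(i-1)+h_i)·M_i + h_i·M_(i+1) = 6(Δ_i − Δ_(i-1)) read
  3·M_0 + 10·M_1 + 2·M_2 = 6(Δ_1 - Δ_0) = 23
Clamped end conditions give two more equations: 2h_0·M_0 + h_0·M_1 = 6(Δ_0 - s'(0)) = -2 and h_1·M_1 + 2h_1·M_2 = 6(s'(5) - Δ_1) = -3.
Solving: M_0 = -61/30, M_1 = 17/5, M_2 = -49/20.
On [3, 5], s(x) = -4 + 21/20·(x - 3) + 17/10·(x - 3)² - 39/80·(x - 3)³.
With (x - 3) = 4/3: s(13/3) = -11/15.

-0.7333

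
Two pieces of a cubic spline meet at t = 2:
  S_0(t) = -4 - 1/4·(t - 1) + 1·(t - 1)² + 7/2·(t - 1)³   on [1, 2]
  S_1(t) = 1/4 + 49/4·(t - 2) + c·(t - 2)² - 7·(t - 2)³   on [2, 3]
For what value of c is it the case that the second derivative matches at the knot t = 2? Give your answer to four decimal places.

11.5000

S_0''(t) = 2 + 21·(t - 1), so S_0''(2) = 23. On the right, S_1''(2) = 2c, so c = 23/2.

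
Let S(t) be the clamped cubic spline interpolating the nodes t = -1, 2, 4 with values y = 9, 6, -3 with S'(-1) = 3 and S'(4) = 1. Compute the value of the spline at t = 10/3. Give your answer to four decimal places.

Write σ_i for S''(x_i). With h_i = 3, 2 and divided differences Δ_i = -1, -9/2, the continuity of S' gives the tridiagonal system
  3·σ_0 + 10·σ_1 + 2·σ_2 = 6(Δ_1 - Δ_0) = -21
Clamped end conditions give two more equations: 2h_0·σ_0 + h_0·σ_1 = 6(Δ_0 - S'(-1)) = -24 and h_1·σ_1 + 2h_1·σ_2 = 6(S'(4) - Δ_1) = 33.
Solving the tridiagonal system: σ_0 = -23/10, σ_1 = -17/5, σ_2 = 199/20.
On [2, 4], S(t) = 6 - 111/20·(t - 2) - 17/10·(t - 2)² + 89/80·(t - 2)³.
With (t - 2) = 4/3: S(10/3) = -241/135.

-1.7852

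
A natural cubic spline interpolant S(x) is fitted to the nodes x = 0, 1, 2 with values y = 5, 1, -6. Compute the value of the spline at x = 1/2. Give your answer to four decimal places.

3.2813

Write σ_i for S''(x_i). With h_i = 1, 1 and divided differences Δ_i = -4, -7, the continuity of S' gives the tridiagonal system
  1·σ_0 + 4·σ_1 + 1·σ_2 = 6(Δ_1 - Δ_0) = -18
Natural end conditions: σ_0 = σ_2 = 0.
Forward elimination and back-substitution give σ_0 = 0, σ_1 = -9/2, σ_2 = 0.
On [0, 1], S(x) = 5 - 13/4·x + 0·x² - 3/4·x³.
With x = 1/2: S(1/2) = 105/32.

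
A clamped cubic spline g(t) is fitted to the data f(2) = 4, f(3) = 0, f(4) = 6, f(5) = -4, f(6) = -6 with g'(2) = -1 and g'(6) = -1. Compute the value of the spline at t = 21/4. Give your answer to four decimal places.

Put m_i = g'' at the i-th knot. Here h = (1, 1, 1, 1) and Δ = (-4, 6, -10, -2), so the interior equations h_(i-1)·m_(i-1) + 2(h_(i-1)+h_i)·m_i + h_i·m_(i+1) = 6(Δ_i − Δ_(i-1)) read
  1·m_0 + 4·m_1 + 1·m_2 = 6(Δ_1 - Δ_0) = 60
  1·m_1 + 4·m_2 + 1·m_3 = 6(Δ_2 - Δ_1) = -96
  1·m_2 + 4·m_3 + 1·m_4 = 6(Δ_3 - Δ_2) = 48
Clamped end conditions give two more equations: 2h_0·m_0 + h_0·m_1 = 6(Δ_0 - g'(2)) = -18 and h_3·m_3 + 2h_3·m_4 = 6(g'(6) - Δ_3) = 6.
Solving the tridiagonal system: m_0 = -339/14, m_1 = 213/7, m_2 = -75/2, m_3 = 165/7, m_4 = -123/14.
On [5, 6], g(t) = -4 - 235/28·(t - 5) + 165/14·(t - 5)² - 151/28·(t - 5)³.
With (t - 5) = 1/4: g(21/4) = -9759/1792.

-5.4459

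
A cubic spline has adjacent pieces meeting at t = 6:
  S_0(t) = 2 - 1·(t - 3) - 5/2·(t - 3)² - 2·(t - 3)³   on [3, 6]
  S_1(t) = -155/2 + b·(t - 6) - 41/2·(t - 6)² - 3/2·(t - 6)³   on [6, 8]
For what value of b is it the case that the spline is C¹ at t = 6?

S_0'(t) = -1 - 5·(t - 3) - 6·(t - 3)², so S_0'(6) = -70. On the right, S_1'(6) = b, so b = -70.

-70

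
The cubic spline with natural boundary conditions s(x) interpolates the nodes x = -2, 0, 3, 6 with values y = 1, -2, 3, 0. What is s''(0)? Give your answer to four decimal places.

With M_i denoting the second derivative at x_i, h_i = 2, 3, 3, and Δ_i = (y_(i+1) − y_i)/h_i = -3/2, 5/3, -1:
  2·M_0 + 10·M_1 + 3·M_2 = 6(Δ_1 - Δ_0) = 19
  3·M_1 + 12·M_2 + 3·M_3 = 6(Δ_2 - Δ_1) = -16
Natural end conditions: M_0 = M_3 = 0.
Solving: M_0 = 0, M_1 = 92/37, M_2 = -217/111, M_3 = 0.

2.4865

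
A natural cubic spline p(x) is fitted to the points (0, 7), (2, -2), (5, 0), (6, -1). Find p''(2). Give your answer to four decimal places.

With M_i denoting the second derivative at x_i, h_i = 2, 3, 1, and Δ_i = (y_(i+1) − y_i)/h_i = -9/2, 2/3, -1:
  2·M_0 + 10·M_1 + 3·M_2 = 6(Δ_1 - Δ_0) = 31
  3·M_1 + 8·M_2 + 1·M_3 = 6(Δ_2 - Δ_1) = -10
Natural end conditions: M_0 = M_3 = 0.
Solving the tridiagonal system: M_0 = 0, M_1 = 278/71, M_2 = -193/71, M_3 = 0.

3.9155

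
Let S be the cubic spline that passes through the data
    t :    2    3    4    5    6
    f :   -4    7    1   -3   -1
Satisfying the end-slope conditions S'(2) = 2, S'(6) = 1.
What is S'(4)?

With M_i denoting the second derivative at x_i, h_i = 1, 1, 1, 1, and Δ_i = (y_(i+1) − y_i)/h_i = 11, -6, -4, 2:
  1·M_0 + 4·M_1 + 1·M_2 = 6(Δ_1 - Δ_0) = -102
  1·M_1 + 4·M_2 + 1·M_3 = 6(Δ_2 - Δ_1) = 12
  1·M_2 + 4·M_3 + 1·M_4 = 6(Δ_3 - Δ_2) = 36
Clamped end conditions give two more equations: 2h_0·M_0 + h_0·M_1 = 6(Δ_0 - S'(2)) = 54 and h_3·M_3 + 2h_3·M_4 = 6(S'(6) - Δ_3) = -6.
Hence M_0 = 47, M_1 = -40, M_2 = 11, M_3 = 8, M_4 = -7.
On [4, 5], S'(t) = b_2 + 2c_2·(t - 4) + 3d_2·(t - 4)² with b_2 = Δ_2 - h_2(2M_2 + M_3)/6 = -9, c_2 = M_2/2 = 11/2, d_2 = (M_3 - M_2)/(6h_2) = -1/2. So S'(4) = -9.

-9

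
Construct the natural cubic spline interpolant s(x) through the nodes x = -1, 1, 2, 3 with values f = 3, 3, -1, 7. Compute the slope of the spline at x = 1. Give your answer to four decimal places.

With σ_i denoting the second derivative at x_i, h_i = 2, 1, 1, and Δ_i = (y_(i+1) − y_i)/h_i = 0, -4, 8:
  2·σ_0 + 6·σ_1 + 1·σ_2 = 6(Δ_1 - Δ_0) = -24
  1·σ_1 + 4·σ_2 + 1·σ_3 = 6(Δ_2 - Δ_1) = 72
Natural end conditions: σ_0 = σ_3 = 0.
Forward elimination and back-substitution give σ_0 = 0, σ_1 = -168/23, σ_2 = 456/23, σ_3 = 0.
On [1, 2], s'(x) = b_1 + 2c_1·(x - 1) + 3d_1·(x - 1)² with b_1 = Δ_1 - h_1(2σ_1 + σ_2)/6 = -112/23, c_1 = σ_1/2 = -84/23, d_1 = (σ_2 - σ_1)/(6h_1) = 104/23. So s'(1) = -112/23.

-4.8696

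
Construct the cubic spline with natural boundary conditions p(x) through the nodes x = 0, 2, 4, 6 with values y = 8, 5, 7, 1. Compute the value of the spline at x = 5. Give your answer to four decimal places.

With m_i denoting the second derivative at x_i, h_i = 2, 2, 2, and Δ_i = (y_(i+1) − y_i)/h_i = -3/2, 1, -3:
  2·m_0 + 8·m_1 + 2·m_2 = 6(Δ_1 - Δ_0) = 15
  2·m_1 + 8·m_2 + 2·m_3 = 6(Δ_2 - Δ_1) = -24
Natural end conditions: m_0 = m_3 = 0.
Solving the tridiagonal system: m_0 = 0, m_1 = 14/5, m_2 = -37/10, m_3 = 0.
On [4, 6], p(x) = 7 - 8/15·(x - 4) - 37/20·(x - 4)² + 37/120·(x - 4)³.
With (x - 4) = 1: p(5) = 197/40.

4.9250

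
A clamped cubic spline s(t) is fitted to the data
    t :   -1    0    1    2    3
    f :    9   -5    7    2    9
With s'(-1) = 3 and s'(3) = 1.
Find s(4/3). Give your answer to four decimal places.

6.6587

With m_i denoting the second derivative at x_i, h_i = 1, 1, 1, 1, and Δ_i = (y_(i+1) − y_i)/h_i = -14, 12, -5, 7:
  1·m_0 + 4·m_1 + 1·m_2 = 6(Δ_1 - Δ_0) = 156
  1·m_1 + 4·m_2 + 1·m_3 = 6(Δ_2 - Δ_1) = -102
  1·m_2 + 4·m_3 + 1·m_4 = 6(Δ_3 - Δ_2) = 72
Clamped end conditions give two more equations: 2h_0·m_0 + h_0·m_1 = 6(Δ_0 - s'(-1)) = -102 and h_3·m_3 + 2h_3·m_4 = 6(s'(3) - Δ_3) = -36.
Hence m_0 = -1237/14, m_1 = 523/7, m_2 = -109/2, m_3 = 289/7, m_4 = -541/14.
On [1, 2], s(t) = 7 + 44/7·(t - 1) - 109/4·(t - 1)² + 447/28·(t - 1)³.
With (t - 1) = 1/3: s(4/3) = 839/126.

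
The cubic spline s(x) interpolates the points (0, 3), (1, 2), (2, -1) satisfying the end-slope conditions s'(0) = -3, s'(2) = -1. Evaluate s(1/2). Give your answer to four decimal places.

2.3750

With M_i denoting the second derivative at x_i, h_i = 1, 1, and Δ_i = (y_(i+1) − y_i)/h_i = -1, -3:
  1·M_0 + 4·M_1 + 1·M_2 = 6(Δ_1 - Δ_0) = -12
Clamped end conditions give two more equations: 2h_0·M_0 + h_0·M_1 = 6(Δ_0 - s'(0)) = 12 and h_1·M_1 + 2h_1·M_2 = 6(s'(2) - Δ_1) = 12.
Solving: M_0 = 10, M_1 = -8, M_2 = 10.
On [0, 1], s(x) = 3 - 3·x + 5·x² - 3·x³.
With x = 1/2: s(1/2) = 19/8.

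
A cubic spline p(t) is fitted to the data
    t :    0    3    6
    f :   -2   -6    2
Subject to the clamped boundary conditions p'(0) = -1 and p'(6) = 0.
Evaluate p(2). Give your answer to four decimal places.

-5.7407

Let m_i = p''(x_i). Step sizes h_i = 3, 3; slopes of the chords Δ_i = (y_(i+1) - y_i)/h_i = -4/3, 8/3.
  3·m_0 + 12·m_1 + 3·m_2 = 6(Δ_1 - Δ_0) = 24
Clamped end conditions give two more equations: 2h_0·m_0 + h_0·m_1 = 6(Δ_0 - p'(0)) = -2 and h_1·m_1 + 2h_1·m_2 = 6(p'(6) - Δ_1) = -16.
Solving the tridiagonal system: m_0 = -13/6, m_1 = 11/3, m_2 = -9/2.
On [0, 3], p(t) = -2 - 1·t - 13/12·t² + 35/108·t³.
With t = 2: p(2) = -155/27.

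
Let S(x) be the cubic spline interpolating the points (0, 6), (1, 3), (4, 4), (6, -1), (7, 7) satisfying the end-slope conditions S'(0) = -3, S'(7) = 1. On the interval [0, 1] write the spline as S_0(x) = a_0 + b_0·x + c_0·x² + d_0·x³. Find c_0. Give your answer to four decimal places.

With m_i denoting the second derivative at x_i, h_i = 1, 3, 2, 1, and Δ_i = (y_(i+1) − y_i)/h_i = -3, 1/3, -5/2, 8:
  1·m_0 + 8·m_1 + 3·m_2 = 6(Δ_1 - Δ_0) = 20
  3·m_1 + 10·m_2 + 2·m_3 = 6(Δ_2 - Δ_1) = -17
  2·m_2 + 6·m_3 + 1·m_4 = 6(Δ_3 - Δ_2) = 63
Clamped end conditions give two more equations: 2h_0·m_0 + h_0·m_1 = 6(Δ_0 - S'(0)) = 0 and h_3·m_3 + 2h_3·m_4 = 6(S'(7) - Δ_3) = -42.
Solving: m_0 = -401/148, m_1 = 401/74, m_2 = -3055/444, m_3 = 1973/111, m_4 = -6635/222.
On [0, 1], with S_0(x) = a_0 + b_0·x + c_0·x² + d_0·x³: c_0 = m_0/2 = -401/296, d_0 = (m_1 - m_0)/(6h_0) = 401/296, b_0 = Δ_0 - h_0(2m_0 + m_1)/6 = -3.

-1.3547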